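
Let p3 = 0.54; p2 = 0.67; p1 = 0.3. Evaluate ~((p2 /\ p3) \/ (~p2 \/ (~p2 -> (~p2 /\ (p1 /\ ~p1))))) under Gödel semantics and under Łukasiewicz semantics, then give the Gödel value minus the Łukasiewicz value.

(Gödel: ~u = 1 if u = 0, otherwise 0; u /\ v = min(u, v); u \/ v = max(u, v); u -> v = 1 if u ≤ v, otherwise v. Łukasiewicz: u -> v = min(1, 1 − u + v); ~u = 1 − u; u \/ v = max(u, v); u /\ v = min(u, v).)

Gödel evaluation:
  (p2 /\ p3) = min(0.67, 0.54) = 0.54
  ~p2: Gödel ¬ of 0.67 = 0 (operand ≠ 0)
  ~p2: Gödel ¬ of 0.67 = 0 (operand ≠ 0)
  ~p2: Gödel ¬ of 0.67 = 0 (operand ≠ 0)
  ~p1: Gödel ¬ of 0.3 = 0 (operand ≠ 0)
  (p1 /\ ~p1) = min(0.3, 0) = 0
  (~p2 /\ (p1 /\ ~p1)) = min(0, 0) = 0
  (~p2 -> (~p2 /\ (p1 /\ ~p1))): 0 ≤ 0, so result = 1
  (~p2 \/ (~p2 -> (~p2 /\ (p1 /\ ~p1)))) = max(0, 1) = 1
  ((p2 /\ p3) \/ (~p2 \/ (~p2 -> (~p2 /\ (p1 /\ ~p1))))) = max(0.54, 1) = 1
  ~((p2 /\ p3) \/ (~p2 \/ (~p2 -> (~p2 /\ (p1 /\ ~p1))))): Gödel ¬ of 1 = 0 (operand ≠ 0)
  Gödel value = 0
Łukasiewicz evaluation:
  (p2 /\ p3) = min(0.67, 0.54) = 0.54
  ~p2: Łukasiewicz ¬ gives 1 − 0.67 = 0.33
  ~p2: Łukasiewicz ¬ gives 1 − 0.67 = 0.33
  ~p2: Łukasiewicz ¬ gives 1 − 0.67 = 0.33
  ~p1: Łukasiewicz ¬ gives 1 − 0.3 = 0.7
  (p1 /\ ~p1) = min(0.3, 0.7) = 0.3
  (~p2 /\ (p1 /\ ~p1)) = min(0.33, 0.3) = 0.3
  (~p2 -> (~p2 /\ (p1 /\ ~p1))): min(1, 1 − 0.33 + 0.3) = 0.97
  (~p2 \/ (~p2 -> (~p2 /\ (p1 /\ ~p1)))) = max(0.33, 0.97) = 0.97
  ((p2 /\ p3) \/ (~p2 \/ (~p2 -> (~p2 /\ (p1 /\ ~p1))))) = max(0.54, 0.97) = 0.97
  ~((p2 /\ p3) \/ (~p2 \/ (~p2 -> (~p2 /\ (p1 /\ ~p1))))): Łukasiewicz ¬ gives 1 − 0.97 = 0.03
  Łukasiewicz value = 0.03
Difference: 0 − 0.03 = -0.03

-0.03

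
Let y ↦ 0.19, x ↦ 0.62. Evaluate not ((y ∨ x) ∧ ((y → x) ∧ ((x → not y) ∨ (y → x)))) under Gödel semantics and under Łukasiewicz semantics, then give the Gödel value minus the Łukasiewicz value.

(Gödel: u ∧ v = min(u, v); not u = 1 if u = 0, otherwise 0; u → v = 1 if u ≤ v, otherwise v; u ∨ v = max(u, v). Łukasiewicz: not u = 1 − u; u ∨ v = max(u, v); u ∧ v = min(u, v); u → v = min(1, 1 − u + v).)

-0.38

Gödel evaluation:
  (y ∨ x) = max(0.19, 0.62) = 0.62
  (y → x): 0.19 ≤ 0.62, so result = 1
  not y: Gödel ¬ of 0.19 = 0 (operand ≠ 0)
  (x → not y): 0.62 > 0, so result = 0
  (y → x): 0.19 ≤ 0.62, so result = 1
  ((x → not y) ∨ (y → x)) = max(0, 1) = 1
  ((y → x) ∧ ((x → not y) ∨ (y → x))) = min(1, 1) = 1
  ((y ∨ x) ∧ ((y → x) ∧ ((x → not y) ∨ (y → x)))) = min(0.62, 1) = 0.62
  not ((y ∨ x) ∧ ((y → x) ∧ ((x → not y) ∨ (y → x)))): Gödel ¬ of 0.62 = 0 (operand ≠ 0)
  Gödel value = 0
Łukasiewicz evaluation:
  (y ∨ x) = max(0.19, 0.62) = 0.62
  (y → x): min(1, 1 − 0.19 + 0.62) = 1
  not y: Łukasiewicz ¬ gives 1 − 0.19 = 0.81
  (x → not y): min(1, 1 − 0.62 + 0.81) = 1
  (y → x): min(1, 1 − 0.19 + 0.62) = 1
  ((x → not y) ∨ (y → x)) = max(1, 1) = 1
  ((y → x) ∧ ((x → not y) ∨ (y → x))) = min(1, 1) = 1
  ((y ∨ x) ∧ ((y → x) ∧ ((x → not y) ∨ (y → x)))) = min(0.62, 1) = 0.62
  not ((y ∨ x) ∧ ((y → x) ∧ ((x → not y) ∨ (y → x)))): Łukasiewicz ¬ gives 1 − 0.62 = 0.38
  Łukasiewicz value = 0.38
Difference: 0 − 0.38 = -0.38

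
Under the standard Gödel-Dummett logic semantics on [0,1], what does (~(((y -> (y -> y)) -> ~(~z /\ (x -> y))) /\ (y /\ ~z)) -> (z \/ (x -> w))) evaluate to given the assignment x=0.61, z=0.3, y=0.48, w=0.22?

(y -> y): 0.48 ≤ 0.48, so result = 1
(y -> (y -> y)): 0.48 ≤ 1, so result = 1
~z: Gödel ¬ of 0.3 = 0 (operand ≠ 0)
(x -> y): 0.61 > 0.48, so result = 0.48
(~z /\ (x -> y)) = min(0, 0.48) = 0
~(~z /\ (x -> y)): Gödel ¬ of 0 = 1 (operand is 0)
((y -> (y -> y)) -> ~(~z /\ (x -> y))): 1 ≤ 1, so result = 1
~z: Gödel ¬ of 0.3 = 0 (operand ≠ 0)
(y /\ ~z) = min(0.48, 0) = 0
(((y -> (y -> y)) -> ~(~z /\ (x -> y))) /\ (y /\ ~z)) = min(1, 0) = 0
~(((y -> (y -> y)) -> ~(~z /\ (x -> y))) /\ (y /\ ~z)): Gödel ¬ of 0 = 1 (operand is 0)
(x -> w): 0.61 > 0.22, so result = 0.22
(z \/ (x -> w)) = max(0.3, 0.22) = 0.3
(~(((y -> (y -> y)) -> ~(~z /\ (x -> y))) /\ (y /\ ~z)) -> (z \/ (x -> w))): 1 > 0.3, so result = 0.3

0.30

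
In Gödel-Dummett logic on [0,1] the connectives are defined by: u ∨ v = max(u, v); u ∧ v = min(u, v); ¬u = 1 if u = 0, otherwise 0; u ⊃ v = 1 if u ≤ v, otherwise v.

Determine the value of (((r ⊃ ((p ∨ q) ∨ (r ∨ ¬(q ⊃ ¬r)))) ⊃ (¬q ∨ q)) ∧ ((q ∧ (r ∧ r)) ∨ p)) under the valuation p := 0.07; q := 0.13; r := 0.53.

0.13

(p ∨ q) = max(0.07, 0.13) = 0.13
¬r: Gödel ¬ of 0.53 = 0 (operand ≠ 0)
(q ⊃ ¬r): 0.13 > 0, so result = 0
¬(q ⊃ ¬r): Gödel ¬ of 0 = 1 (operand is 0)
(r ∨ ¬(q ⊃ ¬r)) = max(0.53, 1) = 1
((p ∨ q) ∨ (r ∨ ¬(q ⊃ ¬r))) = max(0.13, 1) = 1
(r ⊃ ((p ∨ q) ∨ (r ∨ ¬(q ⊃ ¬r)))): 0.53 ≤ 1, so result = 1
¬q: Gödel ¬ of 0.13 = 0 (operand ≠ 0)
(¬q ∨ q) = max(0, 0.13) = 0.13
((r ⊃ ((p ∨ q) ∨ (r ∨ ¬(q ⊃ ¬r)))) ⊃ (¬q ∨ q)): 1 > 0.13, so result = 0.13
(r ∧ r) = min(0.53, 0.53) = 0.53
(q ∧ (r ∧ r)) = min(0.13, 0.53) = 0.13
((q ∧ (r ∧ r)) ∨ p) = max(0.13, 0.07) = 0.13
(((r ⊃ ((p ∨ q) ∨ (r ∨ ¬(q ⊃ ¬r)))) ⊃ (¬q ∨ q)) ∧ ((q ∧ (r ∧ r)) ∨ p)) = min(0.13, 0.13) = 0.13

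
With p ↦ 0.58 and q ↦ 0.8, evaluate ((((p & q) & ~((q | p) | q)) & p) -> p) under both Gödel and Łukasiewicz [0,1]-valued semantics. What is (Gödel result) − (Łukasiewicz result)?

0.00

Gödel evaluation:
  (p & q) = min(0.58, 0.8) = 0.58
  (q | p) = max(0.8, 0.58) = 0.8
  ((q | p) | q) = max(0.8, 0.8) = 0.8
  ~((q | p) | q): Gödel ¬ of 0.8 = 0 (operand ≠ 0)
  ((p & q) & ~((q | p) | q)) = min(0.58, 0) = 0
  (((p & q) & ~((q | p) | q)) & p) = min(0, 0.58) = 0
  ((((p & q) & ~((q | p) | q)) & p) -> p): 0 ≤ 0.58, so result = 1
  Gödel value = 1
Łukasiewicz evaluation:
  (p & q) = min(0.58, 0.8) = 0.58
  (q | p) = max(0.8, 0.58) = 0.8
  ((q | p) | q) = max(0.8, 0.8) = 0.8
  ~((q | p) | q): Łukasiewicz ¬ gives 1 − 0.8 = 0.2
  ((p & q) & ~((q | p) | q)) = min(0.58, 0.2) = 0.2
  (((p & q) & ~((q | p) | q)) & p) = min(0.2, 0.58) = 0.2
  ((((p & q) & ~((q | p) | q)) & p) -> p): min(1, 1 − 0.2 + 0.58) = 1
  Łukasiewicz value = 1
Difference: 1 − 1 = 0.00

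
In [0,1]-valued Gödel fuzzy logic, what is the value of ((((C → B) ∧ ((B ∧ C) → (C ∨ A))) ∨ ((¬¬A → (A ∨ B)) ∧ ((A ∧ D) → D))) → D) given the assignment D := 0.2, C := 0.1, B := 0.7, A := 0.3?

(C → B): 0.1 ≤ 0.7, so result = 1
(B ∧ C) = min(0.7, 0.1) = 0.1
(C ∨ A) = max(0.1, 0.3) = 0.3
((B ∧ C) → (C ∨ A)): 0.1 ≤ 0.3, so result = 1
((C → B) ∧ ((B ∧ C) → (C ∨ A))) = min(1, 1) = 1
¬A: Gödel ¬ of 0.3 = 0 (operand ≠ 0)
¬¬A: Gödel ¬ of 0 = 1 (operand is 0)
(A ∨ B) = max(0.3, 0.7) = 0.7
(¬¬A → (A ∨ B)): 1 > 0.7, so result = 0.7
(A ∧ D) = min(0.3, 0.2) = 0.2
((A ∧ D) → D): 0.2 ≤ 0.2, so result = 1
((¬¬A → (A ∨ B)) ∧ ((A ∧ D) → D)) = min(0.7, 1) = 0.7
(((C → B) ∧ ((B ∧ C) → (C ∨ A))) ∨ ((¬¬A → (A ∨ B)) ∧ ((A ∧ D) → D))) = max(1, 0.7) = 1
((((C → B) ∧ ((B ∧ C) → (C ∨ A))) ∨ ((¬¬A → (A ∨ B)) ∧ ((A ∧ D) → D))) → D): 1 > 0.2, so result = 0.2

0.20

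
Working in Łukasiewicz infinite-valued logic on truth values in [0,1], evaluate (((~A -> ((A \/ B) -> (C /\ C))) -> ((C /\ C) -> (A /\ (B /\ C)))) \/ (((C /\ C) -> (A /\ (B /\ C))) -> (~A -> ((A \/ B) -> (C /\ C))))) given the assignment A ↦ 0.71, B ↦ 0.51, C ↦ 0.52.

~A: Łukasiewicz ¬ gives 1 − 0.71 = 0.29
(A \/ B) = max(0.71, 0.51) = 0.71
(C /\ C) = min(0.52, 0.52) = 0.52
((A \/ B) -> (C /\ C)): min(1, 1 − 0.71 + 0.52) = 0.81
(~A -> ((A \/ B) -> (C /\ C))): min(1, 1 − 0.29 + 0.81) = 1
(C /\ C) = min(0.52, 0.52) = 0.52
(B /\ C) = min(0.51, 0.52) = 0.51
(A /\ (B /\ C)) = min(0.71, 0.51) = 0.51
((C /\ C) -> (A /\ (B /\ C))): min(1, 1 − 0.52 + 0.51) = 0.99
((~A -> ((A \/ B) -> (C /\ C))) -> ((C /\ C) -> (A /\ (B /\ C)))): min(1, 1 − 1 + 0.99) = 0.99
(C /\ C) = min(0.52, 0.52) = 0.52
(B /\ C) = min(0.51, 0.52) = 0.51
(A /\ (B /\ C)) = min(0.71, 0.51) = 0.51
((C /\ C) -> (A /\ (B /\ C))): min(1, 1 − 0.52 + 0.51) = 0.99
~A: Łukasiewicz ¬ gives 1 − 0.71 = 0.29
(A \/ B) = max(0.71, 0.51) = 0.71
(C /\ C) = min(0.52, 0.52) = 0.52
((A \/ B) -> (C /\ C)): min(1, 1 − 0.71 + 0.52) = 0.81
(~A -> ((A \/ B) -> (C /\ C))): min(1, 1 − 0.29 + 0.81) = 1
(((C /\ C) -> (A /\ (B /\ C))) -> (~A -> ((A \/ B) -> (C /\ C)))): min(1, 1 − 0.99 + 1) = 1
(((~A -> ((A \/ B) -> (C /\ C))) -> ((C /\ C) -> (A /\ (B /\ C)))) \/ (((C /\ C) -> (A /\ (B /\ C))) -> (~A -> ((A \/ B) -> (C /\ C))))) = max(0.99, 1) = 1

1.00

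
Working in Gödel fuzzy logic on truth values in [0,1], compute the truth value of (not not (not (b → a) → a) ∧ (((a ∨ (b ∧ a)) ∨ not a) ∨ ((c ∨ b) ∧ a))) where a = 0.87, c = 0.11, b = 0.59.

(b → a): 0.59 ≤ 0.87, so result = 1
not (b → a): Gödel ¬ of 1 = 0 (operand ≠ 0)
(not (b → a) → a): 0 ≤ 0.87, so result = 1
not (not (b → a) → a): Gödel ¬ of 1 = 0 (operand ≠ 0)
not not (not (b → a) → a): Gödel ¬ of 0 = 1 (operand is 0)
(b ∧ a) = min(0.59, 0.87) = 0.59
(a ∨ (b ∧ a)) = max(0.87, 0.59) = 0.87
not a: Gödel ¬ of 0.87 = 0 (operand ≠ 0)
((a ∨ (b ∧ a)) ∨ not a) = max(0.87, 0) = 0.87
(c ∨ b) = max(0.11, 0.59) = 0.59
((c ∨ b) ∧ a) = min(0.59, 0.87) = 0.59
(((a ∨ (b ∧ a)) ∨ not a) ∨ ((c ∨ b) ∧ a)) = max(0.87, 0.59) = 0.87
(not not (not (b → a) → a) ∧ (((a ∨ (b ∧ a)) ∨ not a) ∨ ((c ∨ b) ∧ a))) = min(1, 0.87) = 0.87

0.87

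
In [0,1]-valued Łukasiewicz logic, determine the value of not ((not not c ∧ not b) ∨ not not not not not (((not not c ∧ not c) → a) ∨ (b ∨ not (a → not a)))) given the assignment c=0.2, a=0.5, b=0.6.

0.80

not c: Łukasiewicz ¬ gives 1 − 0.2 = 0.8
not not c: Łukasiewicz ¬ gives 1 − 0.8 = 0.2
not b: Łukasiewicz ¬ gives 1 − 0.6 = 0.4
(not not c ∧ not b) = min(0.2, 0.4) = 0.2
not c: Łukasiewicz ¬ gives 1 − 0.2 = 0.8
not not c: Łukasiewicz ¬ gives 1 − 0.8 = 0.2
not c: Łukasiewicz ¬ gives 1 − 0.2 = 0.8
(not not c ∧ not c) = min(0.2, 0.8) = 0.2
((not not c ∧ not c) → a): min(1, 1 − 0.2 + 0.5) = 1
not a: Łukasiewicz ¬ gives 1 − 0.5 = 0.5
(a → not a): min(1, 1 − 0.5 + 0.5) = 1
not (a → not a): Łukasiewicz ¬ gives 1 − 1 = 0
(b ∨ not (a → not a)) = max(0.6, 0) = 0.6
(((not not c ∧ not c) → a) ∨ (b ∨ not (a → not a))) = max(1, 0.6) = 1
not (((not not c ∧ not c) → a) ∨ (b ∨ not (a → not a))): Łukasiewicz ¬ gives 1 − 1 = 0
not not (((not not c ∧ not c) → a) ∨ (b ∨ not (a → not a))): Łukasiewicz ¬ gives 1 − 0 = 1
not not not (((not not c ∧ not c) → a) ∨ (b ∨ not (a → not a))): Łukasiewicz ¬ gives 1 − 1 = 0
not not not not (((not not c ∧ not c) → a) ∨ (b ∨ not (a → not a))): Łukasiewicz ¬ gives 1 − 0 = 1
not not not not not (((not not c ∧ not c) → a) ∨ (b ∨ not (a → not a))): Łukasiewicz ¬ gives 1 − 1 = 0
((not not c ∧ not b) ∨ not not not not not (((not not c ∧ not c) → a) ∨ (b ∨ not (a → not a)))) = max(0.2, 0) = 0.2
not ((not not c ∧ not b) ∨ not not not not not (((not not c ∧ not c) → a) ∨ (b ∨ not (a → not a)))): Łukasiewicz ¬ gives 1 − 0.2 = 0.8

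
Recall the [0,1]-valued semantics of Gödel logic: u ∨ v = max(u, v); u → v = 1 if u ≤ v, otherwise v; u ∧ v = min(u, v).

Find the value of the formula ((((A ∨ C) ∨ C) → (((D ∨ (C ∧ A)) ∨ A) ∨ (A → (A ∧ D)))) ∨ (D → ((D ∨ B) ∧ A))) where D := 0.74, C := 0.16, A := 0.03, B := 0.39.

(A ∨ C) = max(0.03, 0.16) = 0.16
((A ∨ C) ∨ C) = max(0.16, 0.16) = 0.16
(C ∧ A) = min(0.16, 0.03) = 0.03
(D ∨ (C ∧ A)) = max(0.74, 0.03) = 0.74
((D ∨ (C ∧ A)) ∨ A) = max(0.74, 0.03) = 0.74
(A ∧ D) = min(0.03, 0.74) = 0.03
(A → (A ∧ D)): 0.03 ≤ 0.03, so result = 1
(((D ∨ (C ∧ A)) ∨ A) ∨ (A → (A ∧ D))) = max(0.74, 1) = 1
(((A ∨ C) ∨ C) → (((D ∨ (C ∧ A)) ∨ A) ∨ (A → (A ∧ D)))): 0.16 ≤ 1, so result = 1
(D ∨ B) = max(0.74, 0.39) = 0.74
((D ∨ B) ∧ A) = min(0.74, 0.03) = 0.03
(D → ((D ∨ B) ∧ A)): 0.74 > 0.03, so result = 0.03
((((A ∨ C) ∨ C) → (((D ∨ (C ∧ A)) ∨ A) ∨ (A → (A ∧ D)))) ∨ (D → ((D ∨ B) ∧ A))) = max(1, 0.03) = 1

1.00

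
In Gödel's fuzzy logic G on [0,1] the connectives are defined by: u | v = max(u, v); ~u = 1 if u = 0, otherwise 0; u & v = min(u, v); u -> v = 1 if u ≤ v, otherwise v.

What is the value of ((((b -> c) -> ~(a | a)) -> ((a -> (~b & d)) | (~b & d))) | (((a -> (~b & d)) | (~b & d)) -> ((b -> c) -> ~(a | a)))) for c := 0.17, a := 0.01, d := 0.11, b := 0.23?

(b -> c): 0.23 > 0.17, so result = 0.17
(a | a) = max(0.01, 0.01) = 0.01
~(a | a): Gödel ¬ of 0.01 = 0 (operand ≠ 0)
((b -> c) -> ~(a | a)): 0.17 > 0, so result = 0
~b: Gödel ¬ of 0.23 = 0 (operand ≠ 0)
(~b & d) = min(0, 0.11) = 0
(a -> (~b & d)): 0.01 > 0, so result = 0
~b: Gödel ¬ of 0.23 = 0 (operand ≠ 0)
(~b & d) = min(0, 0.11) = 0
((a -> (~b & d)) | (~b & d)) = max(0, 0) = 0
(((b -> c) -> ~(a | a)) -> ((a -> (~b & d)) | (~b & d))): 0 ≤ 0, so result = 1
~b: Gödel ¬ of 0.23 = 0 (operand ≠ 0)
(~b & d) = min(0, 0.11) = 0
(a -> (~b & d)): 0.01 > 0, so result = 0
~b: Gödel ¬ of 0.23 = 0 (operand ≠ 0)
(~b & d) = min(0, 0.11) = 0
((a -> (~b & d)) | (~b & d)) = max(0, 0) = 0
(b -> c): 0.23 > 0.17, so result = 0.17
(a | a) = max(0.01, 0.01) = 0.01
~(a | a): Gödel ¬ of 0.01 = 0 (operand ≠ 0)
((b -> c) -> ~(a | a)): 0.17 > 0, so result = 0
(((a -> (~b & d)) | (~b & d)) -> ((b -> c) -> ~(a | a))): 0 ≤ 0, so result = 1
((((b -> c) -> ~(a | a)) -> ((a -> (~b & d)) | (~b & d))) | (((a -> (~b & d)) | (~b & d)) -> ((b -> c) -> ~(a | a)))) = max(1, 1) = 1

1.00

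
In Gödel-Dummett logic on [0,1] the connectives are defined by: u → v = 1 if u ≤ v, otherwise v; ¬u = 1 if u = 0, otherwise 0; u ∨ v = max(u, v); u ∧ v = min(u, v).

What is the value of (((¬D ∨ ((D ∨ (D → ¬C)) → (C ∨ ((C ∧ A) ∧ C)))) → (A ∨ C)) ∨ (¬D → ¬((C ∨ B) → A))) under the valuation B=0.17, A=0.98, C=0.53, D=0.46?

1.00

¬D: Gödel ¬ of 0.46 = 0 (operand ≠ 0)
¬C: Gödel ¬ of 0.53 = 0 (operand ≠ 0)
(D → ¬C): 0.46 > 0, so result = 0
(D ∨ (D → ¬C)) = max(0.46, 0) = 0.46
(C ∧ A) = min(0.53, 0.98) = 0.53
((C ∧ A) ∧ C) = min(0.53, 0.53) = 0.53
(C ∨ ((C ∧ A) ∧ C)) = max(0.53, 0.53) = 0.53
((D ∨ (D → ¬C)) → (C ∨ ((C ∧ A) ∧ C))): 0.46 ≤ 0.53, so result = 1
(¬D ∨ ((D ∨ (D → ¬C)) → (C ∨ ((C ∧ A) ∧ C)))) = max(0, 1) = 1
(A ∨ C) = max(0.98, 0.53) = 0.98
((¬D ∨ ((D ∨ (D → ¬C)) → (C ∨ ((C ∧ A) ∧ C)))) → (A ∨ C)): 1 > 0.98, so result = 0.98
¬D: Gödel ¬ of 0.46 = 0 (operand ≠ 0)
(C ∨ B) = max(0.53, 0.17) = 0.53
((C ∨ B) → A): 0.53 ≤ 0.98, so result = 1
¬((C ∨ B) → A): Gödel ¬ of 1 = 0 (operand ≠ 0)
(¬D → ¬((C ∨ B) → A)): 0 ≤ 0, so result = 1
(((¬D ∨ ((D ∨ (D → ¬C)) → (C ∨ ((C ∧ A) ∧ C)))) → (A ∨ C)) ∨ (¬D → ¬((C ∨ B) → A))) = max(0.98, 1) = 1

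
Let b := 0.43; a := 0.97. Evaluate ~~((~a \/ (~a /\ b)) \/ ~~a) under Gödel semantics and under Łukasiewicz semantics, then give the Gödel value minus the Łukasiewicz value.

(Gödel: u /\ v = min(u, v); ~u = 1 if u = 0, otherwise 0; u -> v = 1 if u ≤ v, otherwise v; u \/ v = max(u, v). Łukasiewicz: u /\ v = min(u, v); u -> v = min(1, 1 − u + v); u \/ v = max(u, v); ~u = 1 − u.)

0.03

Gödel evaluation:
  ~a: Gödel ¬ of 0.97 = 0 (operand ≠ 0)
  ~a: Gödel ¬ of 0.97 = 0 (operand ≠ 0)
  (~a /\ b) = min(0, 0.43) = 0
  (~a \/ (~a /\ b)) = max(0, 0) = 0
  ~a: Gödel ¬ of 0.97 = 0 (operand ≠ 0)
  ~~a: Gödel ¬ of 0 = 1 (operand is 0)
  ((~a \/ (~a /\ b)) \/ ~~a) = max(0, 1) = 1
  ~((~a \/ (~a /\ b)) \/ ~~a): Gödel ¬ of 1 = 0 (operand ≠ 0)
  ~~((~a \/ (~a /\ b)) \/ ~~a): Gödel ¬ of 0 = 1 (operand is 0)
  Gödel value = 1
Łukasiewicz evaluation:
  ~a: Łukasiewicz ¬ gives 1 − 0.97 = 0.03
  ~a: Łukasiewicz ¬ gives 1 − 0.97 = 0.03
  (~a /\ b) = min(0.03, 0.43) = 0.03
  (~a \/ (~a /\ b)) = max(0.03, 0.03) = 0.03
  ~a: Łukasiewicz ¬ gives 1 − 0.97 = 0.03
  ~~a: Łukasiewicz ¬ gives 1 − 0.03 = 0.97
  ((~a \/ (~a /\ b)) \/ ~~a) = max(0.03, 0.97) = 0.97
  ~((~a \/ (~a /\ b)) \/ ~~a): Łukasiewicz ¬ gives 1 − 0.97 = 0.03
  ~~((~a \/ (~a /\ b)) \/ ~~a): Łukasiewicz ¬ gives 1 − 0.03 = 0.97
  Łukasiewicz value = 0.97
Difference: 1 − 0.97 = 0.03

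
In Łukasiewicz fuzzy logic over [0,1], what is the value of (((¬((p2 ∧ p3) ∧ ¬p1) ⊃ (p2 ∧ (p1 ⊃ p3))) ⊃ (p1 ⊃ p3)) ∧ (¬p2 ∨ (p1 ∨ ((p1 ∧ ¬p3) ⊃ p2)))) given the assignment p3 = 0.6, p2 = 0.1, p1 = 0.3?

(p2 ∧ p3) = min(0.1, 0.6) = 0.1
¬p1: Łukasiewicz ¬ gives 1 − 0.3 = 0.7
((p2 ∧ p3) ∧ ¬p1) = min(0.1, 0.7) = 0.1
¬((p2 ∧ p3) ∧ ¬p1): Łukasiewicz ¬ gives 1 − 0.1 = 0.9
(p1 ⊃ p3): min(1, 1 − 0.3 + 0.6) = 1
(p2 ∧ (p1 ⊃ p3)) = min(0.1, 1) = 0.1
(¬((p2 ∧ p3) ∧ ¬p1) ⊃ (p2 ∧ (p1 ⊃ p3))): min(1, 1 − 0.9 + 0.1) = 0.2
(p1 ⊃ p3): min(1, 1 − 0.3 + 0.6) = 1
((¬((p2 ∧ p3) ∧ ¬p1) ⊃ (p2 ∧ (p1 ⊃ p3))) ⊃ (p1 ⊃ p3)): min(1, 1 − 0.2 + 1) = 1
¬p2: Łukasiewicz ¬ gives 1 − 0.1 = 0.9
¬p3: Łukasiewicz ¬ gives 1 − 0.6 = 0.4
(p1 ∧ ¬p3) = min(0.3, 0.4) = 0.3
((p1 ∧ ¬p3) ⊃ p2): min(1, 1 − 0.3 + 0.1) = 0.8
(p1 ∨ ((p1 ∧ ¬p3) ⊃ p2)) = max(0.3, 0.8) = 0.8
(¬p2 ∨ (p1 ∨ ((p1 ∧ ¬p3) ⊃ p2))) = max(0.9, 0.8) = 0.9
(((¬((p2 ∧ p3) ∧ ¬p1) ⊃ (p2 ∧ (p1 ⊃ p3))) ⊃ (p1 ⊃ p3)) ∧ (¬p2 ∨ (p1 ∨ ((p1 ∧ ¬p3) ⊃ p2)))) = min(1, 0.9) = 0.9

0.90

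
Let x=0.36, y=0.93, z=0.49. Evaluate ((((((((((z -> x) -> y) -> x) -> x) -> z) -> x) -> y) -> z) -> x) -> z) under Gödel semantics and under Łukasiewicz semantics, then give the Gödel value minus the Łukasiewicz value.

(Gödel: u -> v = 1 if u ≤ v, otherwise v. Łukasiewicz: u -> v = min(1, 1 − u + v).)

0.38

Gödel evaluation:
  (z -> x): 0.49 > 0.36, so result = 0.36
  ((z -> x) -> y): 0.36 ≤ 0.93, so result = 1
  (((z -> x) -> y) -> x): 1 > 0.36, so result = 0.36
  ((((z -> x) -> y) -> x) -> x): 0.36 ≤ 0.36, so result = 1
  (((((z -> x) -> y) -> x) -> x) -> z): 1 > 0.49, so result = 0.49
  ((((((z -> x) -> y) -> x) -> x) -> z) -> x): 0.49 > 0.36, so result = 0.36
  (((((((z -> x) -> y) -> x) -> x) -> z) -> x) -> y): 0.36 ≤ 0.93, so result = 1
  ((((((((z -> x) -> y) -> x) -> x) -> z) -> x) -> y) -> z): 1 > 0.49, so result = 0.49
  (((((((((z -> x) -> y) -> x) -> x) -> z) -> x) -> y) -> z) -> x): 0.49 > 0.36, so result = 0.36
  ((((((((((z -> x) -> y) -> x) -> x) -> z) -> x) -> y) -> z) -> x) -> z): 0.36 ≤ 0.49, so result = 1
  Gödel value = 1
Łukasiewicz evaluation:
  (z -> x): min(1, 1 − 0.49 + 0.36) = 0.87
  ((z -> x) -> y): min(1, 1 − 0.87 + 0.93) = 1
  (((z -> x) -> y) -> x): min(1, 1 − 1 + 0.36) = 0.36
  ((((z -> x) -> y) -> x) -> x): min(1, 1 − 0.36 + 0.36) = 1
  (((((z -> x) -> y) -> x) -> x) -> z): min(1, 1 − 1 + 0.49) = 0.49
  ((((((z -> x) -> y) -> x) -> x) -> z) -> x): min(1, 1 − 0.49 + 0.36) = 0.87
  (((((((z -> x) -> y) -> x) -> x) -> z) -> x) -> y): min(1, 1 − 0.87 + 0.93) = 1
  ((((((((z -> x) -> y) -> x) -> x) -> z) -> x) -> y) -> z): min(1, 1 − 1 + 0.49) = 0.49
  (((((((((z -> x) -> y) -> x) -> x) -> z) -> x) -> y) -> z) -> x): min(1, 1 − 0.49 + 0.36) = 0.87
  ((((((((((z -> x) -> y) -> x) -> x) -> z) -> x) -> y) -> z) -> x) -> z): min(1, 1 − 0.87 + 0.49) = 0.62
  Łukasiewicz value = 0.62
Difference: 1 − 0.62 = 0.38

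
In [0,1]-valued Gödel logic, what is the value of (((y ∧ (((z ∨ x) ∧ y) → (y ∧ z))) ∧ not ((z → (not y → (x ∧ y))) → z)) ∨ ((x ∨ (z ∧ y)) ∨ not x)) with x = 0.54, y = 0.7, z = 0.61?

0.61

(z ∨ x) = max(0.61, 0.54) = 0.61
((z ∨ x) ∧ y) = min(0.61, 0.7) = 0.61
(y ∧ z) = min(0.7, 0.61) = 0.61
(((z ∨ x) ∧ y) → (y ∧ z)): 0.61 ≤ 0.61, so result = 1
(y ∧ (((z ∨ x) ∧ y) → (y ∧ z))) = min(0.7, 1) = 0.7
not y: Gödel ¬ of 0.7 = 0 (operand ≠ 0)
(x ∧ y) = min(0.54, 0.7) = 0.54
(not y → (x ∧ y)): 0 ≤ 0.54, so result = 1
(z → (not y → (x ∧ y))): 0.61 ≤ 1, so result = 1
((z → (not y → (x ∧ y))) → z): 1 > 0.61, so result = 0.61
not ((z → (not y → (x ∧ y))) → z): Gödel ¬ of 0.61 = 0 (operand ≠ 0)
((y ∧ (((z ∨ x) ∧ y) → (y ∧ z))) ∧ not ((z → (not y → (x ∧ y))) → z)) = min(0.7, 0) = 0
(z ∧ y) = min(0.61, 0.7) = 0.61
(x ∨ (z ∧ y)) = max(0.54, 0.61) = 0.61
not x: Gödel ¬ of 0.54 = 0 (operand ≠ 0)
((x ∨ (z ∧ y)) ∨ not x) = max(0.61, 0) = 0.61
(((y ∧ (((z ∨ x) ∧ y) → (y ∧ z))) ∧ not ((z → (not y → (x ∧ y))) → z)) ∨ ((x ∨ (z ∧ y)) ∨ not x)) = max(0, 0.61) = 0.61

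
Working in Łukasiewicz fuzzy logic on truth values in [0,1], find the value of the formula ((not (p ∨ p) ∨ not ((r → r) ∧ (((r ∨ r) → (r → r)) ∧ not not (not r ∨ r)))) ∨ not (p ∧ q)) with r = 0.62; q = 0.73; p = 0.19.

0.81

(p ∨ p) = max(0.19, 0.19) = 0.19
not (p ∨ p): Łukasiewicz ¬ gives 1 − 0.19 = 0.81
(r → r): min(1, 1 − 0.62 + 0.62) = 1
(r ∨ r) = max(0.62, 0.62) = 0.62
(r → r): min(1, 1 − 0.62 + 0.62) = 1
((r ∨ r) → (r → r)): min(1, 1 − 0.62 + 1) = 1
not r: Łukasiewicz ¬ gives 1 − 0.62 = 0.38
(not r ∨ r) = max(0.38, 0.62) = 0.62
not (not r ∨ r): Łukasiewicz ¬ gives 1 − 0.62 = 0.38
not not (not r ∨ r): Łukasiewicz ¬ gives 1 − 0.38 = 0.62
(((r ∨ r) → (r → r)) ∧ not not (not r ∨ r)) = min(1, 0.62) = 0.62
((r → r) ∧ (((r ∨ r) → (r → r)) ∧ not not (not r ∨ r))) = min(1, 0.62) = 0.62
not ((r → r) ∧ (((r ∨ r) → (r → r)) ∧ not not (not r ∨ r))): Łukasiewicz ¬ gives 1 − 0.62 = 0.38
(not (p ∨ p) ∨ not ((r → r) ∧ (((r ∨ r) → (r → r)) ∧ not not (not r ∨ r)))) = max(0.81, 0.38) = 0.81
(p ∧ q) = min(0.19, 0.73) = 0.19
not (p ∧ q): Łukasiewicz ¬ gives 1 − 0.19 = 0.81
((not (p ∨ p) ∨ not ((r → r) ∧ (((r ∨ r) → (r → r)) ∧ not not (not r ∨ r)))) ∨ not (p ∧ q)) = max(0.81, 0.81) = 0.81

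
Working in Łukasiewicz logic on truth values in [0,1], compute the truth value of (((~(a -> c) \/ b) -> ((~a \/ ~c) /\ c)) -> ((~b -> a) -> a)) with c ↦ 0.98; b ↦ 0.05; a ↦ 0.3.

(a -> c): min(1, 1 − 0.3 + 0.98) = 1
~(a -> c): Łukasiewicz ¬ gives 1 − 1 = 0
(~(a -> c) \/ b) = max(0, 0.05) = 0.05
~a: Łukasiewicz ¬ gives 1 − 0.3 = 0.7
~c: Łukasiewicz ¬ gives 1 − 0.98 = 0.02
(~a \/ ~c) = max(0.7, 0.02) = 0.7
((~a \/ ~c) /\ c) = min(0.7, 0.98) = 0.7
((~(a -> c) \/ b) -> ((~a \/ ~c) /\ c)): min(1, 1 − 0.05 + 0.7) = 1
~b: Łukasiewicz ¬ gives 1 − 0.05 = 0.95
(~b -> a): min(1, 1 − 0.95 + 0.3) = 0.35
((~b -> a) -> a): min(1, 1 − 0.35 + 0.3) = 0.95
(((~(a -> c) \/ b) -> ((~a \/ ~c) /\ c)) -> ((~b -> a) -> a)): min(1, 1 − 1 + 0.95) = 0.95

0.95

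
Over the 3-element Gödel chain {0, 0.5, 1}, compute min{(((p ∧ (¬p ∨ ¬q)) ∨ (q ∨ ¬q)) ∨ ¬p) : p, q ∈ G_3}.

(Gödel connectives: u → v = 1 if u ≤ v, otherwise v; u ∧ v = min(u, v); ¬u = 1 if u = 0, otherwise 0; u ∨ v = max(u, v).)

0.50

The minimum is attained at p = 0.5, q = 0.5:
  ¬p: Gödel ¬ of 0.5 = 0 (operand ≠ 0)
  ¬q: Gödel ¬ of 0.5 = 0 (operand ≠ 0)
  (¬p ∨ ¬q) = max(0, 0) = 0
  (p ∧ (¬p ∨ ¬q)) = min(0.5, 0) = 0
  ¬q: Gödel ¬ of 0.5 = 0 (operand ≠ 0)
  (q ∨ ¬q) = max(0.5, 0) = 0.5
  ((p ∧ (¬p ∨ ¬q)) ∨ (q ∨ ¬q)) = max(0, 0.5) = 0.5
  ¬p: Gödel ¬ of 0.5 = 0 (operand ≠ 0)
  (((p ∧ (¬p ∨ ¬q)) ∨ (q ∨ ¬q)) ∨ ¬p) = max(0.5, 0) = 0.5
Checking all 9 assignments confirms none give a value below 0.50.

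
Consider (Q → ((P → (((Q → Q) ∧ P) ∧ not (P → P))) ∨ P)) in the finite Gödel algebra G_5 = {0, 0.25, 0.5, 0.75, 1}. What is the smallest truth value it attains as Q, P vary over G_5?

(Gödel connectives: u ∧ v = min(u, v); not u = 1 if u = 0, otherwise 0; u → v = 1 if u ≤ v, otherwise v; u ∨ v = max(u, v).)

The minimum is attained at Q = 0.5, P = 0.25:
  (Q → Q): 0.5 ≤ 0.5, so result = 1
  ((Q → Q) ∧ P) = min(1, 0.25) = 0.25
  (P → P): 0.25 ≤ 0.25, so result = 1
  not (P → P): Gödel ¬ of 1 = 0 (operand ≠ 0)
  (((Q → Q) ∧ P) ∧ not (P → P)) = min(0.25, 0) = 0
  (P → (((Q → Q) ∧ P) ∧ not (P → P))): 0.25 > 0, so result = 0
  ((P → (((Q → Q) ∧ P) ∧ not (P → P))) ∨ P) = max(0, 0.25) = 0.25
  (Q → ((P → (((Q → Q) ∧ P) ∧ not (P → P))) ∨ P)): 0.5 > 0.25, so result = 0.25
Checking all 25 assignments confirms none give a value below 0.25.

0.25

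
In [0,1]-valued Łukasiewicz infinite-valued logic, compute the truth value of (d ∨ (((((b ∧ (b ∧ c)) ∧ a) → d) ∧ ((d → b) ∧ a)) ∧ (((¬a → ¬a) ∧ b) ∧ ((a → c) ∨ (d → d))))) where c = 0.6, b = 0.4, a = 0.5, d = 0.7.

0.70

(b ∧ c) = min(0.4, 0.6) = 0.4
(b ∧ (b ∧ c)) = min(0.4, 0.4) = 0.4
((b ∧ (b ∧ c)) ∧ a) = min(0.4, 0.5) = 0.4
(((b ∧ (b ∧ c)) ∧ a) → d): min(1, 1 − 0.4 + 0.7) = 1
(d → b): min(1, 1 − 0.7 + 0.4) = 0.7
((d → b) ∧ a) = min(0.7, 0.5) = 0.5
((((b ∧ (b ∧ c)) ∧ a) → d) ∧ ((d → b) ∧ a)) = min(1, 0.5) = 0.5
¬a: Łukasiewicz ¬ gives 1 − 0.5 = 0.5
¬a: Łukasiewicz ¬ gives 1 − 0.5 = 0.5
(¬a → ¬a): min(1, 1 − 0.5 + 0.5) = 1
((¬a → ¬a) ∧ b) = min(1, 0.4) = 0.4
(a → c): min(1, 1 − 0.5 + 0.6) = 1
(d → d): min(1, 1 − 0.7 + 0.7) = 1
((a → c) ∨ (d → d)) = max(1, 1) = 1
(((¬a → ¬a) ∧ b) ∧ ((a → c) ∨ (d → d))) = min(0.4, 1) = 0.4
(((((b ∧ (b ∧ c)) ∧ a) → d) ∧ ((d → b) ∧ a)) ∧ (((¬a → ¬a) ∧ b) ∧ ((a → c) ∨ (d → d)))) = min(0.5, 0.4) = 0.4
(d ∨ (((((b ∧ (b ∧ c)) ∧ a) → d) ∧ ((d → b) ∧ a)) ∧ (((¬a → ¬a) ∧ b) ∧ ((a → c) ∨ (d → d))))) = max(0.7, 0.4) = 0.7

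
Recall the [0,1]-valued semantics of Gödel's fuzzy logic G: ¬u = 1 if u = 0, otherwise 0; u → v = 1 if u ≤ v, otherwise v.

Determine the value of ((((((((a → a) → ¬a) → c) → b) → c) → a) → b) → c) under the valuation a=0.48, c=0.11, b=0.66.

(a → a): 0.48 ≤ 0.48, so result = 1
¬a: Gödel ¬ of 0.48 = 0 (operand ≠ 0)
((a → a) → ¬a): 1 > 0, so result = 0
(((a → a) → ¬a) → c): 0 ≤ 0.11, so result = 1
((((a → a) → ¬a) → c) → b): 1 > 0.66, so result = 0.66
(((((a → a) → ¬a) → c) → b) → c): 0.66 > 0.11, so result = 0.11
((((((a → a) → ¬a) → c) → b) → c) → a): 0.11 ≤ 0.48, so result = 1
(((((((a → a) → ¬a) → c) → b) → c) → a) → b): 1 > 0.66, so result = 0.66
((((((((a → a) → ¬a) → c) → b) → c) → a) → b) → c): 0.66 > 0.11, so result = 0.11

0.11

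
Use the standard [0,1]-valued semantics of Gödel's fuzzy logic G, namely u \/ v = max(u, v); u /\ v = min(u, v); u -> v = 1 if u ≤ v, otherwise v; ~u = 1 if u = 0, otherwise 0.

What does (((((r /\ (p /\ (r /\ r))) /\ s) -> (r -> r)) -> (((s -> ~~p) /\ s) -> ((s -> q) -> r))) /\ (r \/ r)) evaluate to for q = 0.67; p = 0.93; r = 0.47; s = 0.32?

0.47

(r /\ r) = min(0.47, 0.47) = 0.47
(p /\ (r /\ r)) = min(0.93, 0.47) = 0.47
(r /\ (p /\ (r /\ r))) = min(0.47, 0.47) = 0.47
((r /\ (p /\ (r /\ r))) /\ s) = min(0.47, 0.32) = 0.32
(r -> r): 0.47 ≤ 0.47, so result = 1
(((r /\ (p /\ (r /\ r))) /\ s) -> (r -> r)): 0.32 ≤ 1, so result = 1
~p: Gödel ¬ of 0.93 = 0 (operand ≠ 0)
~~p: Gödel ¬ of 0 = 1 (operand is 0)
(s -> ~~p): 0.32 ≤ 1, so result = 1
((s -> ~~p) /\ s) = min(1, 0.32) = 0.32
(s -> q): 0.32 ≤ 0.67, so result = 1
((s -> q) -> r): 1 > 0.47, so result = 0.47
(((s -> ~~p) /\ s) -> ((s -> q) -> r)): 0.32 ≤ 0.47, so result = 1
((((r /\ (p /\ (r /\ r))) /\ s) -> (r -> r)) -> (((s -> ~~p) /\ s) -> ((s -> q) -> r))): 1 ≤ 1, so result = 1
(r \/ r) = max(0.47, 0.47) = 0.47
(((((r /\ (p /\ (r /\ r))) /\ s) -> (r -> r)) -> (((s -> ~~p) /\ s) -> ((s -> q) -> r))) /\ (r \/ r)) = min(1, 0.47) = 0.47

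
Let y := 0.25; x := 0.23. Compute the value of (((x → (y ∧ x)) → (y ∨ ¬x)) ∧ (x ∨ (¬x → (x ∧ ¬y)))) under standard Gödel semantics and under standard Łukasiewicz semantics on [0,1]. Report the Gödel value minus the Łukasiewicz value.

-0.21

Gödel evaluation:
  (y ∧ x) = min(0.25, 0.23) = 0.23
  (x → (y ∧ x)): 0.23 ≤ 0.23, so result = 1
  ¬x: Gödel ¬ of 0.23 = 0 (operand ≠ 0)
  (y ∨ ¬x) = max(0.25, 0) = 0.25
  ((x → (y ∧ x)) → (y ∨ ¬x)): 1 > 0.25, so result = 0.25
  ¬x: Gödel ¬ of 0.23 = 0 (operand ≠ 0)
  ¬y: Gödel ¬ of 0.25 = 0 (operand ≠ 0)
  (x ∧ ¬y) = min(0.23, 0) = 0
  (¬x → (x ∧ ¬y)): 0 ≤ 0, so result = 1
  (x ∨ (¬x → (x ∧ ¬y))) = max(0.23, 1) = 1
  (((x → (y ∧ x)) → (y ∨ ¬x)) ∧ (x ∨ (¬x → (x ∧ ¬y)))) = min(0.25, 1) = 0.25
  Gödel value = 0.25
Łukasiewicz evaluation:
  (y ∧ x) = min(0.25, 0.23) = 0.23
  (x → (y ∧ x)): min(1, 1 − 0.23 + 0.23) = 1
  ¬x: Łukasiewicz ¬ gives 1 − 0.23 = 0.77
  (y ∨ ¬x) = max(0.25, 0.77) = 0.77
  ((x → (y ∧ x)) → (y ∨ ¬x)): min(1, 1 − 1 + 0.77) = 0.77
  ¬x: Łukasiewicz ¬ gives 1 − 0.23 = 0.77
  ¬y: Łukasiewicz ¬ gives 1 − 0.25 = 0.75
  (x ∧ ¬y) = min(0.23, 0.75) = 0.23
  (¬x → (x ∧ ¬y)): min(1, 1 − 0.77 + 0.23) = 0.46
  (x ∨ (¬x → (x ∧ ¬y))) = max(0.23, 0.46) = 0.46
  (((x → (y ∧ x)) → (y ∨ ¬x)) ∧ (x ∨ (¬x → (x ∧ ¬y)))) = min(0.77, 0.46) = 0.46
  Łukasiewicz value = 0.46
Difference: 0.25 − 0.46 = -0.21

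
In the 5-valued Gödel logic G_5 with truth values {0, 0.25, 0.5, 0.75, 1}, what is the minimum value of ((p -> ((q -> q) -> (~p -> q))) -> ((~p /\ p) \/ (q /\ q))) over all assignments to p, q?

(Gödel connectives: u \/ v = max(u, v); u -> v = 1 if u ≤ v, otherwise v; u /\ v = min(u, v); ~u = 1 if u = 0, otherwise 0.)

0.00

The minimum is attained at p = 0, q = 0:
  (q -> q): 0 ≤ 0, so result = 1
  ~p: Gödel ¬ of 0 = 1 (operand is 0)
  (~p -> q): 1 > 0, so result = 0
  ((q -> q) -> (~p -> q)): 1 > 0, so result = 0
  (p -> ((q -> q) -> (~p -> q))): 0 ≤ 0, so result = 1
  ~p: Gödel ¬ of 0 = 1 (operand is 0)
  (~p /\ p) = min(1, 0) = 0
  (q /\ q) = min(0, 0) = 0
  ((~p /\ p) \/ (q /\ q)) = max(0, 0) = 0
  ((p -> ((q -> q) -> (~p -> q))) -> ((~p /\ p) \/ (q /\ q))): 1 > 0, so result = 0
Checking all 25 assignments confirms none give a value below 0.00.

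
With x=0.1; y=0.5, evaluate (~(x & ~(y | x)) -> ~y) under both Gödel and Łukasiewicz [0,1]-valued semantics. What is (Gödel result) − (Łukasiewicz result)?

Gödel evaluation:
  (y | x) = max(0.5, 0.1) = 0.5
  ~(y | x): Gödel ¬ of 0.5 = 0 (operand ≠ 0)
  (x & ~(y | x)) = min(0.1, 0) = 0
  ~(x & ~(y | x)): Gödel ¬ of 0 = 1 (operand is 0)
  ~y: Gödel ¬ of 0.5 = 0 (operand ≠ 0)
  (~(x & ~(y | x)) -> ~y): 1 > 0, so result = 0
  Gödel value = 0
Łukasiewicz evaluation:
  (y | x) = max(0.5, 0.1) = 0.5
  ~(y | x): Łukasiewicz ¬ gives 1 − 0.5 = 0.5
  (x & ~(y | x)) = min(0.1, 0.5) = 0.1
  ~(x & ~(y | x)): Łukasiewicz ¬ gives 1 − 0.1 = 0.9
  ~y: Łukasiewicz ¬ gives 1 − 0.5 = 0.5
  (~(x & ~(y | x)) -> ~y): min(1, 1 − 0.9 + 0.5) = 0.6
  Łukasiewicz value = 0.6
Difference: 0 − 0.6 = -0.60

-0.60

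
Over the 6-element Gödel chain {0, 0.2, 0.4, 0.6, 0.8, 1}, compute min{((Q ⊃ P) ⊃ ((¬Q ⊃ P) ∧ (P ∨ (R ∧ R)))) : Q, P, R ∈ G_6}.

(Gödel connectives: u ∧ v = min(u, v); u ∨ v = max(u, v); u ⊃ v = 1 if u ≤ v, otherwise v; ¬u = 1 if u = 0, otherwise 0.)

The minimum is attained at Q = 0, P = 0, R = 0:
  (Q ⊃ P): 0 ≤ 0, so result = 1
  ¬Q: Gödel ¬ of 0 = 1 (operand is 0)
  (¬Q ⊃ P): 1 > 0, so result = 0
  (R ∧ R) = min(0, 0) = 0
  (P ∨ (R ∧ R)) = max(0, 0) = 0
  ((¬Q ⊃ P) ∧ (P ∨ (R ∧ R))) = min(0, 0) = 0
  ((Q ⊃ P) ⊃ ((¬Q ⊃ P) ∧ (P ∨ (R ∧ R)))): 1 > 0, so result = 0
Checking all 216 assignments confirms none give a value below 0.00.

0.00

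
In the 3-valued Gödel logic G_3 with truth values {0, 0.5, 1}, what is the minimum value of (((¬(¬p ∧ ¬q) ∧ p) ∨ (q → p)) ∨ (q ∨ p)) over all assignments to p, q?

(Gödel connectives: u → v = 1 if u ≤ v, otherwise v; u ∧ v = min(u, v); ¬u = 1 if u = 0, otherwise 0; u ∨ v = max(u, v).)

The minimum is attained at p = 0, q = 0.5:
  ¬p: Gödel ¬ of 0 = 1 (operand is 0)
  ¬q: Gödel ¬ of 0.5 = 0 (operand ≠ 0)
  (¬p ∧ ¬q) = min(1, 0) = 0
  ¬(¬p ∧ ¬q): Gödel ¬ of 0 = 1 (operand is 0)
  (¬(¬p ∧ ¬q) ∧ p) = min(1, 0) = 0
  (q → p): 0.5 > 0, so result = 0
  ((¬(¬p ∧ ¬q) ∧ p) ∨ (q → p)) = max(0, 0) = 0
  (q ∨ p) = max(0.5, 0) = 0.5
  (((¬(¬p ∧ ¬q) ∧ p) ∨ (q → p)) ∨ (q ∨ p)) = max(0, 0.5) = 0.5
Checking all 9 assignments confirms none give a value below 0.50.

0.50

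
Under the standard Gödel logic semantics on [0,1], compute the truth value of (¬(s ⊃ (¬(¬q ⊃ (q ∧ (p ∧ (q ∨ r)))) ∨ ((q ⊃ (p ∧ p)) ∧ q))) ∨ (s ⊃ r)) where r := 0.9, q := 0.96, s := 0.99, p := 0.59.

¬q: Gödel ¬ of 0.96 = 0 (operand ≠ 0)
(q ∨ r) = max(0.96, 0.9) = 0.96
(p ∧ (q ∨ r)) = min(0.59, 0.96) = 0.59
(q ∧ (p ∧ (q ∨ r))) = min(0.96, 0.59) = 0.59
(¬q ⊃ (q ∧ (p ∧ (q ∨ r)))): 0 ≤ 0.59, so result = 1
¬(¬q ⊃ (q ∧ (p ∧ (q ∨ r)))): Gödel ¬ of 1 = 0 (operand ≠ 0)
(p ∧ p) = min(0.59, 0.59) = 0.59
(q ⊃ (p ∧ p)): 0.96 > 0.59, so result = 0.59
((q ⊃ (p ∧ p)) ∧ q) = min(0.59, 0.96) = 0.59
(¬(¬q ⊃ (q ∧ (p ∧ (q ∨ r)))) ∨ ((q ⊃ (p ∧ p)) ∧ q)) = max(0, 0.59) = 0.59
(s ⊃ (¬(¬q ⊃ (q ∧ (p ∧ (q ∨ r)))) ∨ ((q ⊃ (p ∧ p)) ∧ q))): 0.99 > 0.59, so result = 0.59
¬(s ⊃ (¬(¬q ⊃ (q ∧ (p ∧ (q ∨ r)))) ∨ ((q ⊃ (p ∧ p)) ∧ q))): Gödel ¬ of 0.59 = 0 (operand ≠ 0)
(s ⊃ r): 0.99 > 0.9, so result = 0.9
(¬(s ⊃ (¬(¬q ⊃ (q ∧ (p ∧ (q ∨ r)))) ∨ ((q ⊃ (p ∧ p)) ∧ q))) ∨ (s ⊃ r)) = max(0, 0.9) = 0.9

0.90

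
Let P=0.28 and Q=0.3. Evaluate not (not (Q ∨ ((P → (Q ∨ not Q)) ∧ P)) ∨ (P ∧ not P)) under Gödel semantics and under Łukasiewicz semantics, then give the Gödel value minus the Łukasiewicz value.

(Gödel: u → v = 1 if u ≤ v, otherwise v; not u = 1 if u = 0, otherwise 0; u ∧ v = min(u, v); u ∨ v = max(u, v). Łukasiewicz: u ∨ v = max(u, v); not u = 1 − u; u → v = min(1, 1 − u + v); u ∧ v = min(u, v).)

Gödel evaluation:
  not Q: Gödel ¬ of 0.3 = 0 (operand ≠ 0)
  (Q ∨ not Q) = max(0.3, 0) = 0.3
  (P → (Q ∨ not Q)): 0.28 ≤ 0.3, so result = 1
  ((P → (Q ∨ not Q)) ∧ P) = min(1, 0.28) = 0.28
  (Q ∨ ((P → (Q ∨ not Q)) ∧ P)) = max(0.3, 0.28) = 0.3
  not (Q ∨ ((P → (Q ∨ not Q)) ∧ P)): Gödel ¬ of 0.3 = 0 (operand ≠ 0)
  not P: Gödel ¬ of 0.28 = 0 (operand ≠ 0)
  (P ∧ not P) = min(0.28, 0) = 0
  (not (Q ∨ ((P → (Q ∨ not Q)) ∧ P)) ∨ (P ∧ not P)) = max(0, 0) = 0
  not (not (Q ∨ ((P → (Q ∨ not Q)) ∧ P)) ∨ (P ∧ not P)): Gödel ¬ of 0 = 1 (operand is 0)
  Gödel value = 1
Łukasiewicz evaluation:
  not Q: Łukasiewicz ¬ gives 1 − 0.3 = 0.7
  (Q ∨ not Q) = max(0.3, 0.7) = 0.7
  (P → (Q ∨ not Q)): min(1, 1 − 0.28 + 0.7) = 1
  ((P → (Q ∨ not Q)) ∧ P) = min(1, 0.28) = 0.28
  (Q ∨ ((P → (Q ∨ not Q)) ∧ P)) = max(0.3, 0.28) = 0.3
  not (Q ∨ ((P → (Q ∨ not Q)) ∧ P)): Łukasiewicz ¬ gives 1 − 0.3 = 0.7
  not P: Łukasiewicz ¬ gives 1 − 0.28 = 0.72
  (P ∧ not P) = min(0.28, 0.72) = 0.28
  (not (Q ∨ ((P → (Q ∨ not Q)) ∧ P)) ∨ (P ∧ not P)) = max(0.7, 0.28) = 0.7
  not (not (Q ∨ ((P → (Q ∨ not Q)) ∧ P)) ∨ (P ∧ not P)): Łukasiewicz ¬ gives 1 − 0.7 = 0.3
  Łukasiewicz value = 0.3
Difference: 1 − 0.3 = 0.70

0.70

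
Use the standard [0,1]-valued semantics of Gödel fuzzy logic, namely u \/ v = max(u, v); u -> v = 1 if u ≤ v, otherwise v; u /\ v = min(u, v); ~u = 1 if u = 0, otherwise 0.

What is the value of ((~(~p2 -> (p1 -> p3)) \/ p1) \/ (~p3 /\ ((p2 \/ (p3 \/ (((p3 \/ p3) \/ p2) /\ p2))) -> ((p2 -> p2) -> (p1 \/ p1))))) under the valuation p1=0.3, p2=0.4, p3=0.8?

0.30

~p2: Gödel ¬ of 0.4 = 0 (operand ≠ 0)
(p1 -> p3): 0.3 ≤ 0.8, so result = 1
(~p2 -> (p1 -> p3)): 0 ≤ 1, so result = 1
~(~p2 -> (p1 -> p3)): Gödel ¬ of 1 = 0 (operand ≠ 0)
(~(~p2 -> (p1 -> p3)) \/ p1) = max(0, 0.3) = 0.3
~p3: Gödel ¬ of 0.8 = 0 (operand ≠ 0)
(p3 \/ p3) = max(0.8, 0.8) = 0.8
((p3 \/ p3) \/ p2) = max(0.8, 0.4) = 0.8
(((p3 \/ p3) \/ p2) /\ p2) = min(0.8, 0.4) = 0.4
(p3 \/ (((p3 \/ p3) \/ p2) /\ p2)) = max(0.8, 0.4) = 0.8
(p2 \/ (p3 \/ (((p3 \/ p3) \/ p2) /\ p2))) = max(0.4, 0.8) = 0.8
(p2 -> p2): 0.4 ≤ 0.4, so result = 1
(p1 \/ p1) = max(0.3, 0.3) = 0.3
((p2 -> p2) -> (p1 \/ p1)): 1 > 0.3, so result = 0.3
((p2 \/ (p3 \/ (((p3 \/ p3) \/ p2) /\ p2))) -> ((p2 -> p2) -> (p1 \/ p1))): 0.8 > 0.3, so result = 0.3
(~p3 /\ ((p2 \/ (p3 \/ (((p3 \/ p3) \/ p2) /\ p2))) -> ((p2 -> p2) -> (p1 \/ p1)))) = min(0, 0.3) = 0
((~(~p2 -> (p1 -> p3)) \/ p1) \/ (~p3 /\ ((p2 \/ (p3 \/ (((p3 \/ p3) \/ p2) /\ p2))) -> ((p2 -> p2) -> (p1 \/ p1))))) = max(0.3, 0) = 0.3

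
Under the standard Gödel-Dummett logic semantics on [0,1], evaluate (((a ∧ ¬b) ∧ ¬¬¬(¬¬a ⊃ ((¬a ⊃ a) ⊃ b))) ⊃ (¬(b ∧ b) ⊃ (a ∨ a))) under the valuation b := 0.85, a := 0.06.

¬b: Gödel ¬ of 0.85 = 0 (operand ≠ 0)
(a ∧ ¬b) = min(0.06, 0) = 0
¬a: Gödel ¬ of 0.06 = 0 (operand ≠ 0)
¬¬a: Gödel ¬ of 0 = 1 (operand is 0)
¬a: Gödel ¬ of 0.06 = 0 (operand ≠ 0)
(¬a ⊃ a): 0 ≤ 0.06, so result = 1
((¬a ⊃ a) ⊃ b): 1 > 0.85, so result = 0.85
(¬¬a ⊃ ((¬a ⊃ a) ⊃ b)): 1 > 0.85, so result = 0.85
¬(¬¬a ⊃ ((¬a ⊃ a) ⊃ b)): Gödel ¬ of 0.85 = 0 (operand ≠ 0)
¬¬(¬¬a ⊃ ((¬a ⊃ a) ⊃ b)): Gödel ¬ of 0 = 1 (operand is 0)
¬¬¬(¬¬a ⊃ ((¬a ⊃ a) ⊃ b)): Gödel ¬ of 1 = 0 (operand ≠ 0)
((a ∧ ¬b) ∧ ¬¬¬(¬¬a ⊃ ((¬a ⊃ a) ⊃ b))) = min(0, 0) = 0
(b ∧ b) = min(0.85, 0.85) = 0.85
¬(b ∧ b): Gödel ¬ of 0.85 = 0 (operand ≠ 0)
(a ∨ a) = max(0.06, 0.06) = 0.06
(¬(b ∧ b) ⊃ (a ∨ a)): 0 ≤ 0.06, so result = 1
(((a ∧ ¬b) ∧ ¬¬¬(¬¬a ⊃ ((¬a ⊃ a) ⊃ b))) ⊃ (¬(b ∧ b) ⊃ (a ∨ a))): 0 ≤ 1, so result = 1

1.00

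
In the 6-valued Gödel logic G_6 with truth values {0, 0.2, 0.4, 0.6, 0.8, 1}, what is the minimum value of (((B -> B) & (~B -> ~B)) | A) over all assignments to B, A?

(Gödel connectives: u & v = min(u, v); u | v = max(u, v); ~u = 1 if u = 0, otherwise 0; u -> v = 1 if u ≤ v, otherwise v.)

1.00

Every assignment gives 1. For instance at B = 0, A = 0:
  (B -> B): 0 ≤ 0, so result = 1
  ~B: Gödel ¬ of 0 = 1 (operand is 0)
  ~B: Gödel ¬ of 0 = 1 (operand is 0)
  (~B -> ~B): 1 ≤ 1, so result = 1
  ((B -> B) & (~B -> ~B)) = min(1, 1) = 1
  (((B -> B) & (~B -> ~B)) | A) = max(1, 0) = 1
All 36 assignments give value 1 — the formula is a G_6-tautology.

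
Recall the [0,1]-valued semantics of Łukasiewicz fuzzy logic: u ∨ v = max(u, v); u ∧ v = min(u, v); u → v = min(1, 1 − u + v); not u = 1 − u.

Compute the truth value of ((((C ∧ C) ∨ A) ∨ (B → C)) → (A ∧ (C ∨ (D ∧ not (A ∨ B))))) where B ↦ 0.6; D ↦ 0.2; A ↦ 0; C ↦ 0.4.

0.20

(C ∧ C) = min(0.4, 0.4) = 0.4
((C ∧ C) ∨ A) = max(0.4, 0) = 0.4
(B → C): min(1, 1 − 0.6 + 0.4) = 0.8
(((C ∧ C) ∨ A) ∨ (B → C)) = max(0.4, 0.8) = 0.8
(A ∨ B) = max(0, 0.6) = 0.6
not (A ∨ B): Łukasiewicz ¬ gives 1 − 0.6 = 0.4
(D ∧ not (A ∨ B)) = min(0.2, 0.4) = 0.2
(C ∨ (D ∧ not (A ∨ B))) = max(0.4, 0.2) = 0.4
(A ∧ (C ∨ (D ∧ not (A ∨ B)))) = min(0, 0.4) = 0
((((C ∧ C) ∨ A) ∨ (B → C)) → (A ∧ (C ∨ (D ∧ not (A ∨ B))))): min(1, 1 − 0.8 + 0) = 0.2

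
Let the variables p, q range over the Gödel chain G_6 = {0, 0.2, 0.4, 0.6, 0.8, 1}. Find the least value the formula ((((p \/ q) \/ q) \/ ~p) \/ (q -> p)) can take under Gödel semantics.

0.40

The minimum is attained at p = 0.2, q = 0.4:
  (p \/ q) = max(0.2, 0.4) = 0.4
  ((p \/ q) \/ q) = max(0.4, 0.4) = 0.4
  ~p: Gödel ¬ of 0.2 = 0 (operand ≠ 0)
  (((p \/ q) \/ q) \/ ~p) = max(0.4, 0) = 0.4
  (q -> p): 0.4 > 0.2, so result = 0.2
  ((((p \/ q) \/ q) \/ ~p) \/ (q -> p)) = max(0.4, 0.2) = 0.4
Checking all 36 assignments confirms none give a value below 0.40.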